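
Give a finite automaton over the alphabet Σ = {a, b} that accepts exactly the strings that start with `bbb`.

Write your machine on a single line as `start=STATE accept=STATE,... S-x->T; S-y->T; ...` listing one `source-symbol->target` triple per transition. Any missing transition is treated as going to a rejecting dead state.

Walk along `bbb` while the input agrees: from q0 take `b` to q1, and so on. Any deviation drops to the rejecting sink q4. Once q3 is reached the prefix is confirmed and every continuation is accepted.
5 states suffice.
        a   b  
>  q0   q4  q1 
   q1   q4  q2 
   q2   q4  q3 
 * q3   q3  q3 
   q4   q4  q4 
(> = start, * = accepting)

start=q0; accept=q3; q0-a->q4; q0-b->q1; q1-a->q4; q1-b->q2; q2-a->q4; q2-b->q3; q3-a->q3; q3-b->q3; q4-a->q4; q4-b->q4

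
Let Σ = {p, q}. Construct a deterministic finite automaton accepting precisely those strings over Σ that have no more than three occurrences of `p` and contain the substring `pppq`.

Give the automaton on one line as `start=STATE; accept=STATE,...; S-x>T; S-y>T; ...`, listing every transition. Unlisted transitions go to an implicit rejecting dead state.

start=A; accept=I; A-p>B; A-q>A; B-p>C; B-q>D; C-p>E; C-q>F; D-p>G; D-q>D; E-p>H; E-q>I; F-p>J; F-q>F; G-p>K; G-q>F; H-p>H; H-q>L; I-p>L; I-q>I; J-p>M; J-q>N; K-p>H; K-q>N; L-p>L; L-q>L; M-p>H; M-q>O; N-p>P; N-q>N; O-p>P; O-q>O; P-p>M; P-q>O

Run two small machines in parallel and take their product. One (5 states) tracks the count of `p`s, saturating at 4; the other (5 states) tracks whether and how much of `pppq` has been seen. Each combined state is a pair, one component from each; accept when both components accept.
A 16-state machine:
       p  q 
>  A   B  A 
   B   C  D 
   C   E  F 
   D   G  D 
   E   H  I 
   F   J  F 
   G   K  F 
   H   H  L 
 * I   L  I 
   J   M  N 
   K   H  N 
   L   L  L 
   M   H  O 
   N   P  N 
   O   P  O 
   P   M  O 
(> = start, * = accepting)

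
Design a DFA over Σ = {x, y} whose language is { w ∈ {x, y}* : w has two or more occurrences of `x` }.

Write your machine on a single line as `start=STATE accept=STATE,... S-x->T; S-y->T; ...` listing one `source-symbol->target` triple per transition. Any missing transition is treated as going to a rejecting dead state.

start=s0; accept=s2,s3; s0-x->s1; s0-y->s0; s1-x->s2; s1-y->s1; s2-x->s3; s2-y->s2; s3-x->s3; s3-y->s3

Count `x`s, saturating at 3: states s0 through s2 mean 0 through 2 `x`s seen; s3 means more than 2. Each `x` increments (capped at s3); other symbols loop. Accept from {s2, s3}.
A 4-state machine:
        x   y  
>  s0   s1  s0 
   s1   s2  s1 
 * s2   s3  s2 
 * s3   s3  s3 
(> = start, * = accepting)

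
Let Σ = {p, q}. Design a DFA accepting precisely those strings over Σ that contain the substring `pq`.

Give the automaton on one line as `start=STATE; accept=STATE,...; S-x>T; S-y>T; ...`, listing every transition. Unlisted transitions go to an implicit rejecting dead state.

Track how much of `pq` has been matched so far: state A is no progress, C is the absorbing accept state reached once `pq` has occurred. Intermediate states record partial matches; on a mismatch, fall back to the longest reusable overlap.
3 states suffice.
       p  q 
>  A   B  A 
   B   B  C 
 * C   C  C 
(> = start, * = accepting)

start=A; accept=C; A-p>B; A-q>A; B-p>B; B-q>C; C-p>C; C-q>C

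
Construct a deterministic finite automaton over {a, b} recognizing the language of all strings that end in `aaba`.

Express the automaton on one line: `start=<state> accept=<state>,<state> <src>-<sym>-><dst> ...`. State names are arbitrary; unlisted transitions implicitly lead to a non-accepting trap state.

start=q0 accept=q4 q0-a->q1 q0-b->q0 q1-a->q2 q1-b->q0 q2-a->q2 q2-b->q3 q3-a->q4 q3-b->q0 q4-a->q2 q4-b->q0

Let each state record the length of the longest suffix of the input read so far that is also a prefix of `aaba`. q1 means the last symbol is `a`; q2 means the last 2 symbols are `aa`; q3 means the last 3 symbols are `aab`; q4 means the last 4 symbols are `aaba`. Accept only at q4, where the string currently ends in `aaba`.
A 5-state machine:
        a   b  
>  q0   q1  q0 
   q1   q2  q0 
   q2   q2  q3 
   q3   q4  q0 
 * q4   q2  q0 
(> = start, * = accepting)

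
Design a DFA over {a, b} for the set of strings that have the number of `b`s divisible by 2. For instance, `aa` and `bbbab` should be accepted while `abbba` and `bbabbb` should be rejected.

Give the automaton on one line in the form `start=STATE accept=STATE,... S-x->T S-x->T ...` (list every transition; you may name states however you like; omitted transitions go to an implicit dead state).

The only thing that matters is how many `b`s have appeared, reduced mod 2. Use one state per residue: S0 for 0, …, S1 for 1. Reading `b` moves to the next residue; anything else stays put. S0 is accepting.
        a   b  
>* S0   S0  S1 
   S1   S1  S0 
(> = start, * = accepting)

start=S0 accept=S0 S0-a->S0 S0-b->S1 S1-a->S1 S1-b->S0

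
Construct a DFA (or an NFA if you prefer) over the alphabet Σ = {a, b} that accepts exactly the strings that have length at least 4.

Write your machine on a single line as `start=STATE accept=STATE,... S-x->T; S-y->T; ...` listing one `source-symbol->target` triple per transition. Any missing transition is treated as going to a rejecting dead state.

Count input length up to 5: every symbol moves from q0 toward q5, which means 'more than 4' and absorbs. Accept from {q4, q5}.
        a   b  
>  q0   q1  q1 
   q1   q2  q2 
   q2   q3  q3 
   q3   q4  q4 
 * q4   q5  q5 
 * q5   q5  q5 
(> = start, * = accepting)

start=q0; accept=q4,q5; q0-a->q1; q0-b->q1; q1-a->q2; q1-b->q2; q2-a->q3; q2-b->q3; q3-a->q4; q3-b->q4; q4-a->q5; q4-b->q5; q5-a->q5; q5-b->q5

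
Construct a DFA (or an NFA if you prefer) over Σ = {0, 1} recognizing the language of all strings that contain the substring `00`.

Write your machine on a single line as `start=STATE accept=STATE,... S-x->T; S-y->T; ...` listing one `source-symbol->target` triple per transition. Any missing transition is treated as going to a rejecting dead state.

States s0..s1 record the length of the longest prefix of `00` that matches the current input suffix. Reaching s2 means `00` has been seen, and we stay there forever. Accept from s2.
        0   1  
>  s0   s1  s0 
   s1   s2  s0 
 * s2   s2  s2 
(> = start, * = accepting)

start=s0; accept=s2; s0-0->s1; s0-1->s0; s1-0->s2; s1-1->s0; s2-0->s2; s2-1->s2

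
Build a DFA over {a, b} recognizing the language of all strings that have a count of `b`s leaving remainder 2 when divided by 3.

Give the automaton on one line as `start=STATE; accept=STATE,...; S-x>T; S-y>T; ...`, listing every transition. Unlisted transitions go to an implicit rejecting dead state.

start=q0; accept=q2; q0-a>q0; q0-b>q1; q1-a>q1; q1-b>q2; q2-a>q2; q2-b>q0

Keep the running count of `b`s modulo 3: each `b` advances along the cycle q0 → q1 → q2 → q0 while other symbols loop. Accept at q2.
A 3-state machine:
        a   b  
>  q0   q0  q1 
   q1   q1  q2 
 * q2   q2  q0 
(> = start, * = accepting)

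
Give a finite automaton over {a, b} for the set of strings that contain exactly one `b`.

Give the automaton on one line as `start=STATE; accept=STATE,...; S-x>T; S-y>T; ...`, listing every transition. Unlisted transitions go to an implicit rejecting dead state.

Count `b`s, saturating at 2: state S0 means no `b` yet, S1 means one `b` seen, S2 means more than one. Each `b` increments (capped at S2); other symbols loop. Accept from {S1}.
3 states suffice.
        a   b  
>  S0   S0  S1 
 * S1   S1  S2 
   S2   S2  S2 
(> = start, * = accepting)

start=S0; accept=S1; S0-a>S0; S0-b>S1; S1-a>S1; S1-b>S2; S2-a>S2; S2-b>S2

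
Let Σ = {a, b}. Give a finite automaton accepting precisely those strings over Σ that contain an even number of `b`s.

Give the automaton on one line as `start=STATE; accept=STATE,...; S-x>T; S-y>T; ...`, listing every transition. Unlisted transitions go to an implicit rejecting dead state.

Keep the running count of `b`s modulo 2: each `b` advances along the cycle q0 → q1 → q0 while other symbols loop. Accept at q0.
A 2-state machine:
        a   b  
>* q0   q0  q1 
   q1   q1  q0 
(> = start, * = accepting)

start=q0; accept=q0; q0-a>q0; q0-b>q1; q1-a>q1; q1-b>q0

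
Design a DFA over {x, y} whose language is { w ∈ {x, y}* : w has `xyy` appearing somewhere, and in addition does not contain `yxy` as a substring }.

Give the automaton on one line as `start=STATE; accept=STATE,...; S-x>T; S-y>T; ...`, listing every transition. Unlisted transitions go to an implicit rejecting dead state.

start=q0; accept=q5,q7,q10; q0-x>q1; q0-y>q2; q1-x>q1; q1-y>q3; q2-x>q4; q2-y>q2; q3-x>q4; q3-y>q5; q4-x>q1; q4-y>q6; q5-x>q7; q5-y>q5; q6-x>q8; q6-y>q9; q7-x>q10; q7-y>q9; q8-x>q8; q8-y>q6; q9-x>q9; q9-y>q9; q10-x>q10; q10-y>q5

Build one automaton per condition and run them in lockstep. One (4 states) tracks whether and how much of `xyy` has been seen; the other (4 states) tracks partial matches of the forbidden pattern `yxy`. Each combined state is a pair, one component from each; accept when both components accept.
With 11 states:
          x    y  
>  q0     q1   q2 
   q1     q1   q3 
   q2     q4   q2 
   q3     q4   q5 
   q4     q1   q6 
 * q5     q7   q5 
   q6     q8   q9 
 * q7    q10   q9 
   q8     q8   q6 
   q9     q9   q9 
 * q10   q10   q5 
(> = start, * = accepting)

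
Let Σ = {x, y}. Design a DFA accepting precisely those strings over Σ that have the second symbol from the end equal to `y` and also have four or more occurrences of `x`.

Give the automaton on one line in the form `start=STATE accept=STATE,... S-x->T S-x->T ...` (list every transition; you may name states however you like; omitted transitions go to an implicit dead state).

start=s0 accept=s17,s20,s21,s22 s0-x->s1 s0-y->s2 s1-x->s3 s1-y->s4 s2-x->s5 s2-y->s6 s3-x->s7 s3-y->s8 s4-x->s9 s4-y->s10 s5-x->s3 s5-y->s4 s6-x->s5 s6-y->s6 s7-x->s11 s7-y->s12 s8-x->s13 s8-y->s14 s9-x->s7 s9-y->s8 s10-x->s9 s10-y->s10 s11-x->s15 s11-y->s16 s12-x->s17 s12-y->s18 s13-x->s11 s13-y->s12 s14-x->s13 s14-y->s14 s15-x->s15 s15-y->s19 s16-x->s20 s16-y->s21 s17-x->s15 s17-y->s16 s18-x->s17 s18-y->s18 s19-x->s20 s19-y->s22 s20-x->s15 s20-y->s19 s21-x->s20 s21-y->s21 s22-x->s20 s22-y->s22

Build one automaton per condition and run them in lockstep. The first has 7 states tracking the last 2 symbols read; the second has 6 states tracking the count of `x`s, saturating at 5. A product state is a pair (one from each), accepting exactly when both do.
          x    y  
>  s0     s1   s2 
   s1     s3   s4 
   s2     s5   s6 
   s3     s7   s8 
   s4     s9  s10 
   s5     s3   s4 
   s6     s5   s6 
   s7    s11  s12 
   s8    s13  s14 
   s9     s7   s8 
   s10    s9  s10 
   s11   s15  s16 
   s12   s17  s18 
   s13   s11  s12 
   s14   s13  s14 
   s15   s15  s19 
   s16   s20  s21 
 * s17   s15  s16 
   s18   s17  s18 
   s19   s20  s22 
 * s20   s15  s19 
 * s21   s20  s21 
 * s22   s20  s22 
(> = start, * = accepting)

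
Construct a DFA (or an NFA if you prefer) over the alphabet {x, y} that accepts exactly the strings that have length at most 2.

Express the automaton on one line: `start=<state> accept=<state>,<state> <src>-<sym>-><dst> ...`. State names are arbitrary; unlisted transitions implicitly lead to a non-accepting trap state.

Count input length up to 3: every symbol moves from A toward D, which means 'more than 2' and absorbs. Accept from {A, B, C}.
With 4 states:
       x  y 
>* A   B  B 
 * B   C  C 
 * C   D  D 
   D   D  D 
(> = start, * = accepting)

start=A accept=A,B,C A-x->B A-y->B B-x->C B-y->C C-x->D C-y->D D-x->D D-y->D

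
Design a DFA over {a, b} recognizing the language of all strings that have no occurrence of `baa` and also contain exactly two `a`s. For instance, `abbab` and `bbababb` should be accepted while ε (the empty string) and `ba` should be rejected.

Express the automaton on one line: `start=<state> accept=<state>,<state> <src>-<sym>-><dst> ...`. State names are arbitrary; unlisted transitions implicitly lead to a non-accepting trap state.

start=q0 accept=q3,q7,q8 q0-a->q1 q0-b->q2 q1-a->q3 q1-b->q4 q2-a->q5 q2-b->q2 q3-a->q6 q3-b->q7 q4-a->q8 q4-b->q4 q5-a->q9 q5-b->q4 q6-a->q6 q6-b->q10 q7-a->q11 q7-b->q7 q8-a->q12 q8-b->q7 q9-a->q12 q9-b->q9 q10-a->q11 q10-b->q10 q11-a->q12 q11-b->q10 q12-a->q12 q12-b->q12

Run two small machines in parallel and take their product. The first has 4 states tracking partial matches of the forbidden pattern `baa`; the second has 4 states tracking the count of `a`s, saturating at 3. A product state is a pair (one from each), accepting exactly when both do.
          a    b  
>  q0     q1   q2 
   q1     q3   q4 
   q2     q5   q2 
 * q3     q6   q7 
   q4     q8   q4 
   q5     q9   q4 
   q6     q6  q10 
 * q7    q11   q7 
 * q8    q12   q7 
   q9    q12   q9 
   q10   q11  q10 
   q11   q12  q10 
   q12   q12  q12 
(> = start, * = accepting)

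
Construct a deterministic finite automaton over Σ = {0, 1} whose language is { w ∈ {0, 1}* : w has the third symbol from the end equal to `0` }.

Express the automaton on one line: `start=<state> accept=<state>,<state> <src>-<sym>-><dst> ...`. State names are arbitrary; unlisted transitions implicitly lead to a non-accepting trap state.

start=A accept=H,I,J,K A-0->B A-1->C B-0->D B-1->E C-0->F C-1->G D-0->H D-1->I E-0->J E-1->K F-0->L F-1->M G-0->N G-1->O H-0->H H-1->I I-0->J I-1->K J-0->L J-1->M K-0->N K-1->O L-0->H L-1->I M-0->J M-1->K N-0->L N-1->M O-0->N O-1->O

Because acceptance depends on a position counted from the end, the machine has to buffer the most recent 3 symbols. Make each state the string of the last up-to-3 symbols read; on input `x` shift the window left and append `x`. Accept when the buffered window has length 3 and begins with `0`.
A 15-state machine:
       0  1 
>  A   B  C 
   B   D  E 
   C   F  G 
   D   H  I 
   E   J  K 
   F   L  M 
   G   N  O 
 * H   H  I 
 * I   J  K 
 * J   L  M 
 * K   N  O 
   L   H  I 
   M   J  K 
   N   L  M 
   O   N  O 
(> = start, * = accepting)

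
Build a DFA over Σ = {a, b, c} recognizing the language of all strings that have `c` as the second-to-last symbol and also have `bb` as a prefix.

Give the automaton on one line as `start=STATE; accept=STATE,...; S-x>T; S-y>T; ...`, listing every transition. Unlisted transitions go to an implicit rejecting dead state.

Run two small machines in parallel and take their product. One (13 states) tracks the last 2 symbols read; the other (4 states) tracks whether the input so far still matches the prefix `bb`. Each combined state is a pair, one component from each; accept when both components accept. After merging equivalent states the machine shrinks.
        a   b   c  
>  s0   s1  s2  s1 
   s1   s1  s1  s1 
   s2   s1  s3  s1 
   s3   s3  s3  s4 
   s4   s5  s5  s6 
 * s5   s3  s3  s4 
 * s6   s5  s5  s6 
(> = start, * = accepting)

start=s0; accept=s5,s6; s0-a>s1; s0-b>s2; s0-c>s1; s1-a>s1; s1-b>s1; s1-c>s1; s2-a>s1; s2-b>s3; s2-c>s1; s3-a>s3; s3-b>s3; s3-c>s4; s4-a>s5; s4-b>s5; s4-c>s6; s5-a>s3; s5-b>s3; s5-c>s4; s6-a>s5; s6-b>s5; s6-c>s6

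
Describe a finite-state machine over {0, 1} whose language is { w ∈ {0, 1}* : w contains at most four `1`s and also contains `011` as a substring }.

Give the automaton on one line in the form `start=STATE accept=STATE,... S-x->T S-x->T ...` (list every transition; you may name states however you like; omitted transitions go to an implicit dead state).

Build one automaton per condition and run them in lockstep. One (6 states) tracks the count of `1`s, saturating at 5; the other (4 states) tracks whether and how much of `011` has been seen. Each combined state is a pair, one component from each; accept when both components accept.
With 21 states:
          0    1  
>  q0     q1   q2 
   q1     q1   q3 
   q2     q4   q5 
   q3     q4   q6 
   q4     q4   q7 
   q5     q8   q9 
 * q6     q6  q10 
   q7     q8  q10 
   q8     q8  q11 
   q9    q12  q13 
 * q10   q10  q14 
   q11   q12  q14 
   q12   q12  q15 
   q13   q16  q17 
 * q14   q14  q18 
   q15   q16  q18 
   q16   q16  q19 
   q17   q20  q17 
   q18   q18  q18 
   q19   q20  q18 
   q20   q20  q19 
(> = start, * = accepting)

start=q0 accept=q6,q10,q14 q0-0->q1 q0-1->q2 q1-0->q1 q1-1->q3 q2-0->q4 q2-1->q5 q3-0->q4 q3-1->q6 q4-0->q4 q4-1->q7 q5-0->q8 q5-1->q9 q6-0->q6 q6-1->q10 q7-0->q8 q7-1->q10 q8-0->q8 q8-1->q11 q9-0->q12 q9-1->q13 q10-0->q10 q10-1->q14 q11-0->q12 q11-1->q14 q12-0->q12 q12-1->q15 q13-0->q16 q13-1->q17 q14-0->q14 q14-1->q18 q15-0->q16 q15-1->q18 q16-0->q16 q16-1->q19 q17-0->q20 q17-1->q17 q18-0->q18 q18-1->q18 q19-0->q20 q19-1->q18 q20-0->q20 q20-1->q19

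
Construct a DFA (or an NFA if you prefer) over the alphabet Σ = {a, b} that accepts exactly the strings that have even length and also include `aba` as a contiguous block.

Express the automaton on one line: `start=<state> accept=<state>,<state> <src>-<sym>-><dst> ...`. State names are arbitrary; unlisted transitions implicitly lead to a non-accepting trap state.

start=q0 accept=q7 q0-a->q1 q0-b->q2 q1-a->q3 q1-b->q4 q2-a->q3 q2-b->q0 q3-a->q1 q3-b->q5 q4-a->q6 q4-b->q2 q5-a->q7 q5-b->q0 q6-a->q7 q6-b->q7 q7-a->q6 q7-b->q6

Handle the two conditions separately and then intersect. The first has 2 states tracking the input length modulo 2; the second has 4 states tracking whether and how much of `aba` has been seen. A product state is a pair (one from each), accepting exactly when both do.
With 8 states:
        a   b  
>  q0   q1  q2 
   q1   q3  q4 
   q2   q3  q0 
   q3   q1  q5 
   q4   q6  q2 
   q5   q7  q0 
   q6   q7  q7 
 * q7   q6  q6 
(> = start, * = accepting)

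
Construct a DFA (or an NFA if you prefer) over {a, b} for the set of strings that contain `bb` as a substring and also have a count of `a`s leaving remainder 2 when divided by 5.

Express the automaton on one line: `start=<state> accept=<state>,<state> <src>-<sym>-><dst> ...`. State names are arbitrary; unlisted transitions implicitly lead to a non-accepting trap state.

Run two small machines in parallel and take their product. One (3 states) tracks whether and how much of `bb` has been seen; the other (5 states) tracks the count of `a`s modulo 5. Each combined state is a pair, one component from each; accept when both components accept.
With 15 states:
          a    b  
>  S0     S1   S2 
   S1     S3   S4 
   S2     S1   S5 
   S3     S6   S7 
   S4     S3   S8 
   S5     S8   S5 
   S6     S9  S10 
   S7     S6  S11 
   S8    S11   S8 
   S9     S0  S12 
   S10    S9  S13 
 * S11   S13  S11 
   S12    S0  S14 
   S13   S14  S13 
   S14    S5  S14 
(> = start, * = accepting)

start=S0 accept=S11 S0-a->S1 S0-b->S2 S1-a->S3 S1-b->S4 S2-a->S1 S2-b->S5 S3-a->S6 S3-b->S7 S4-a->S3 S4-b->S8 S5-a->S8 S5-b->S5 S6-a->S9 S6-b->S10 S7-a->S6 S7-b->S11 S8-a->S11 S8-b->S8 S9-a->S0 S9-b->S12 S10-a->S9 S10-b->S13 S11-a->S13 S11-b->S11 S12-a->S0 S12-b->S14 S13-a->S14 S13-b->S13 S14-a->S5 S14-b->S14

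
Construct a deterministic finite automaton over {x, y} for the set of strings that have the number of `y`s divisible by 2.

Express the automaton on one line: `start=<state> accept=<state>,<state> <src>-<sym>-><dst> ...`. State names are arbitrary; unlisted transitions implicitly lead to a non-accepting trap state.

The only thing that matters is how many `y`s have appeared, reduced mod 2. Use one state per residue: q0 for 0, …, q1 for 1. Reading `y` moves to the next residue; anything else stays put. q0 is accepting.
A 2-state machine:
        x   y  
>* q0   q0  q1 
   q1   q1  q0 
(> = start, * = accepting)

start=q0 accept=q0 q0-x->q0 q0-y->q1 q1-x->q1 q1-y->q0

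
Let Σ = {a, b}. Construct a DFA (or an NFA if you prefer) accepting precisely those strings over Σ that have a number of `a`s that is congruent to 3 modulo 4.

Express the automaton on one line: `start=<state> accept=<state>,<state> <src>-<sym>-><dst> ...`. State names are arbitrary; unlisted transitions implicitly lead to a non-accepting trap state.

start=S0 accept=S3 S0-a->S1 S0-b->S0 S1-a->S2 S1-b->S1 S2-a->S3 S2-b->S2 S3-a->S0 S3-b->S3

Keep the running count of `a`s modulo 4: each `a` advances along the cycle S0 → S1 → S2 → S3 → S0 while other symbols loop. Accept at S3.
With 4 states:
        a   b  
>  S0   S1  S0 
   S1   S2  S1 
   S2   S3  S2 
 * S3   S0  S3 
(> = start, * = accepting)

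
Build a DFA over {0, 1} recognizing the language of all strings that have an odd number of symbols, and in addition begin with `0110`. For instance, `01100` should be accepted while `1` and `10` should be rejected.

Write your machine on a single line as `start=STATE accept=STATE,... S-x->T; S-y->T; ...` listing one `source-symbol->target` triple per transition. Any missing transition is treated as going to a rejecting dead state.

Handle the two conditions separately and then intersect. One (2 states) tracks the input length modulo 2; the other (6 states) tracks whether the input so far still matches the prefix `0110`. Each combined state is a pair, one component from each; accept when both components accept.
8 states suffice.
       0  1 
>  A   B  C 
   B   D  E 
   C   D  D 
   D   C  C 
   E   C  F 
   F   G  D 
   G   H  H 
 * H   G  G 
(> = start, * = accepting)

start=A; accept=H; A-0->B; A-1->C; B-0->D; B-1->E; C-0->D; C-1->D; D-0->C; D-1->C; E-0->C; E-1->F; F-0->G; F-1->D; G-0->H; G-1->H; H-0->G; H-1->G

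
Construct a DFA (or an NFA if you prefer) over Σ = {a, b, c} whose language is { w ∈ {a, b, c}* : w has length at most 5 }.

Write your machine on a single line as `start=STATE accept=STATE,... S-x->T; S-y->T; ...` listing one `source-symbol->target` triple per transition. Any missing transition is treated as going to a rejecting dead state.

start=q0; accept=q0,q1,q2,q3,q4,q5; q0-a->q1; q0-b->q1; q0-c->q1; q1-a->q2; q1-b->q2; q1-c->q2; q2-a->q3; q2-b->q3; q2-c->q3; q3-a->q4; q3-b->q4; q3-c->q4; q4-a->q5; q4-b->q5; q4-c->q5; q5-a->q6; q5-b->q6; q5-c->q6; q6-a->q6; q6-b->q6; q6-c->q6

Count input length up to 6: every symbol moves from q0 toward q6, which means 'more than 5' and absorbs. Accept from {q0, q1, q2, q3, q4, q5}.
A 7-state machine:
        a   b   c  
>* q0   q1  q1  q1 
 * q1   q2  q2  q2 
 * q2   q3  q3  q3 
 * q3   q4  q4  q4 
 * q4   q5  q5  q5 
 * q5   q6  q6  q6 
   q6   q6  q6  q6 
(> = start, * = accepting)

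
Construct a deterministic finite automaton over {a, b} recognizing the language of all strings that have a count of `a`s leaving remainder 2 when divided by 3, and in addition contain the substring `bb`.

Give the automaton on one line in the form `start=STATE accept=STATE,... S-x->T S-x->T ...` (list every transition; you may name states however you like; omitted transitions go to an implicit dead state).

start=q0 accept=q8 q0-a->q1 q0-b->q2 q1-a->q3 q1-b->q4 q2-a->q1 q2-b->q5 q3-a->q0 q3-b->q6 q4-a->q3 q4-b->q7 q5-a->q7 q5-b->q5 q6-a->q0 q6-b->q8 q7-a->q8 q7-b->q7 q8-a->q5 q8-b->q8

Build one automaton per condition and run them in lockstep. The first has 3 states tracking the count of `a`s modulo 3; the second has 3 states tracking whether and how much of `bb` has been seen. A product state is a pair (one from each), accepting exactly when both do.
With 9 states:
        a   b  
>  q0   q1  q2 
   q1   q3  q4 
   q2   q1  q5 
   q3   q0  q6 
   q4   q3  q7 
   q5   q7  q5 
   q6   q0  q8 
   q7   q8  q7 
 * q8   q5  q8 
(> = start, * = accepting)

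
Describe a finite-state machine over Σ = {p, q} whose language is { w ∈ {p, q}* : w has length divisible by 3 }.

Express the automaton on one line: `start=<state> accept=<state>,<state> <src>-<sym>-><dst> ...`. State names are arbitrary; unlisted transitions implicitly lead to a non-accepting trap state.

start=A accept=A A-p->B A-q->B B-p->C B-q->C C-p->A C-q->A

Count input length modulo 3: every symbol advances one step around the cycle A → B → C → A. Accept at A.
With 3 states:
       p  q 
>* A   B  B 
   B   C  C 
   C   A  A 
(> = start, * = accepting)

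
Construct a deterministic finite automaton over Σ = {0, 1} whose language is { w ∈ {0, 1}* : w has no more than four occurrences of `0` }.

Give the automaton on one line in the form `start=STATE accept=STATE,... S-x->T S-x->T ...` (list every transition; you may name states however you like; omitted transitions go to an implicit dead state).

Only the number of `0`s matters, and only up to 5. Make a chain q0 → q1 → q2 → q3 → q4 → q5 advanced by each `0` (with q5 absorbing); every other symbol self-loops. The accepting set is {q0, q1, q2, q3, q4}.
6 states suffice.
        0   1  
>* q0   q1  q0 
 * q1   q2  q1 
 * q2   q3  q2 
 * q3   q4  q3 
 * q4   q5  q4 
   q5   q5  q5 
(> = start, * = accepting)

start=q0 accept=q0,q1,q2,q3,q4 q0-0->q1 q0-1->q0 q1-0->q2 q1-1->q1 q2-0->q3 q2-1->q2 q3-0->q4 q3-1->q3 q4-0->q5 q4-1->q4 q5-0->q5 q5-1->q5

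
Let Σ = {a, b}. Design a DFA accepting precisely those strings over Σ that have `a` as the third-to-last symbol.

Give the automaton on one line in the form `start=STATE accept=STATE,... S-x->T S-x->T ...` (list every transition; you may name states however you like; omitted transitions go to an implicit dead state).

Because acceptance depends on a position counted from the end, the machine has to buffer the most recent 3 symbols. Make each state the string of the last up-to-3 symbols read; on input `x` shift the window left and append `x`. Accept when the buffered window has length 3 and begins with `a`.
A 15-state machine:
          a    b  
>  S0     S1   S2 
   S1     S3   S4 
   S2     S5   S6 
   S3     S7   S8 
   S4     S9  S10 
   S5    S11  S12 
   S6    S13  S14 
 * S7     S7   S8 
 * S8     S9  S10 
 * S9    S11  S12 
 * S10   S13  S14 
   S11    S7   S8 
   S12    S9  S10 
   S13   S11  S12 
   S14   S13  S14 
(> = start, * = accepting)

start=S0 accept=S7,S8,S9,S10 S0-a->S1 S0-b->S2 S1-a->S3 S1-b->S4 S2-a->S5 S2-b->S6 S3-a->S7 S3-b->S8 S4-a->S9 S4-b->S10 S5-a->S11 S5-b->S12 S6-a->S13 S6-b->S14 S7-a->S7 S7-b->S8 S8-a->S9 S8-b->S10 S9-a->S11 S9-b->S12 S10-a->S13 S10-b->S14 S11-a->S7 S11-b->S8 S12-a->S9 S12-b->S10 S13-a->S11 S13-b->S12 S14-a->S13 S14-b->S14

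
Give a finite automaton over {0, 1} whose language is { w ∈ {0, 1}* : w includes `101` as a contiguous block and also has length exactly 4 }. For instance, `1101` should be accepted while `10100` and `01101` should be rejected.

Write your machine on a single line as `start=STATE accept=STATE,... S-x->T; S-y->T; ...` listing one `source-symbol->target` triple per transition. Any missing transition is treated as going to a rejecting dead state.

Build one automaton per condition and run them in lockstep. The first has 4 states tracking whether and how much of `101` has been seen; the second has 6 states tracking the input length, saturating at 5. A product state is a pair (one from each), accepting exactly when both do. Equivalent product states are then merged.
       0  1 
>  A   B  C 
   B   D  E 
   C   F  E 
   D   D  D 
   E   G  D 
   F   D  H 
   G   D  I 
   H   I  I 
 * I   D  D 
(> = start, * = accepting)

start=A; accept=I; A-0->B; A-1->C; B-0->D; B-1->E; C-0->F; C-1->E; D-0->D; D-1->D; E-0->G; E-1->D; F-0->D; F-1->H; G-0->D; G-1->I; H-0->I; H-1->I; I-0->D; I-1->D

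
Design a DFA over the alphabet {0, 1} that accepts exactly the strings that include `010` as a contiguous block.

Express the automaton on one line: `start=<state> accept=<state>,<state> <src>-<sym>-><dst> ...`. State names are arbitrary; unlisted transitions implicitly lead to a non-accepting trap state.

start=q0 accept=q3 q0-0->q1 q0-1->q0 q1-0->q1 q1-1->q2 q2-0->q3 q2-1->q0 q3-0->q3 q3-1->q3

Track how much of `010` has been matched so far: state q0 is no progress, q3 is the absorbing accept state reached once `010` has occurred. Intermediate states record partial matches; on a mismatch, fall back to the longest reusable overlap.
        0   1  
>  q0   q1  q0 
   q1   q1  q2 
   q2   q3  q0 
 * q3   q3  q3 
(> = start, * = accepting)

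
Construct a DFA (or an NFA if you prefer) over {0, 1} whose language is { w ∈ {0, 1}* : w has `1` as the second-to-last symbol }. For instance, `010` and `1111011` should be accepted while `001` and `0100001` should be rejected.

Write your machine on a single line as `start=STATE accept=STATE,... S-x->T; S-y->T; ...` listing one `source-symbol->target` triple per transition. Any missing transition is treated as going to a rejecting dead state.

start=A; accept=F,G; A-0->B; A-1->C; B-0->D; B-1->E; C-0->F; C-1->G; D-0->D; D-1->E; E-0->F; E-1->G; F-0->D; F-1->E; G-0->F; G-1->G

A DFA must remember the last 2 symbols (since which symbol is second-to-last isn't known until the input ends). Use one state per possible window of the last ≤2 symbols; accept from those whose window starts with `1`.
7 states suffice.
       0  1 
>  A   B  C 
   B   D  E 
   C   F  G 
   D   D  E 
   E   F  G 
 * F   D  E 
 * G   F  G 
(> = start, * = accepting)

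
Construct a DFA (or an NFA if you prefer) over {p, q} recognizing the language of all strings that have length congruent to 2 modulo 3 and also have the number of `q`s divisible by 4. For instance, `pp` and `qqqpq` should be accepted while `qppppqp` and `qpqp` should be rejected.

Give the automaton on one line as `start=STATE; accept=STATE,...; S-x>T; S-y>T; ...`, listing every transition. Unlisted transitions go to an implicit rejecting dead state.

start=s0; accept=s3; s0-p>s1; s0-q>s2; s1-p>s3; s1-q>s4; s2-p>s4; s2-q>s5; s3-p>s0; s3-q>s6; s4-p>s6; s4-q>s7; s5-p>s7; s5-q>s8; s6-p>s2; s6-q>s9; s7-p>s9; s7-q>s10; s8-p>s10; s8-q>s1; s9-p>s5; s9-q>s11; s10-p>s11; s10-q>s3; s11-p>s8; s11-q>s0

Handle the two conditions separately and then intersect. The first has 3 states tracking the input length modulo 3; the second has 4 states tracking the count of `q`s modulo 4. A product state is a pair (one from each), accepting exactly when both do.
12 states suffice.
          p    q  
>  s0     s1   s2 
   s1     s3   s4 
   s2     s4   s5 
 * s3     s0   s6 
   s4     s6   s7 
   s5     s7   s8 
   s6     s2   s9 
   s7     s9  s10 
   s8    s10   s1 
   s9     s5  s11 
   s10   s11   s3 
   s11    s8   s0 
(> = start, * = accepting)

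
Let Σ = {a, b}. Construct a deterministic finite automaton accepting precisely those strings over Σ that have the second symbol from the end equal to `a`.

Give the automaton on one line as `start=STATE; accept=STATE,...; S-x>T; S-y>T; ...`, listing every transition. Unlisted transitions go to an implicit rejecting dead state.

start=S0; accept=S3,S4; S0-a>S1; S0-b>S2; S1-a>S3; S1-b>S4; S2-a>S5; S2-b>S6; S3-a>S3; S3-b>S4; S4-a>S5; S4-b>S6; S5-a>S3; S5-b>S4; S6-a>S5; S6-b>S6

A DFA must remember the last 2 symbols (since which symbol is second-to-last isn't known until the input ends). Use one state per possible window of the last ≤2 symbols; accept from those whose window starts with `a`.
7 states suffice.
        a   b  
>  S0   S1  S2 
   S1   S3  S4 
   S2   S5  S6 
 * S3   S3  S4 
 * S4   S5  S6 
   S5   S3  S4 
   S6   S5  S6 
(> = start, * = accepting)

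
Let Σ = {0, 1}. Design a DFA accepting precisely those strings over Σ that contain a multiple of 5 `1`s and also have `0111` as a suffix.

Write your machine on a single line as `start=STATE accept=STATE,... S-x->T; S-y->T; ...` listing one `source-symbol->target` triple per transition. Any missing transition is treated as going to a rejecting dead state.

start=S0; accept=S8; S0-0->S0; S0-1->S1; S1-0->S1; S1-1->S2; S2-0->S3; S2-1->S4; S3-0->S3; S3-1->S5; S4-0->S4; S4-1->S6; S5-0->S4; S5-1->S7; S6-0->S6; S6-1->S0; S7-0->S6; S7-1->S8; S8-0->S0; S8-1->S1

Handle the two conditions separately and then intersect. One (5 states) tracks the count of `1`s modulo 5; the other (5 states) tracks how much of the suffix `0111` has currently been matched. Each combined state is a pair, one component from each; accept when both components accept. After merging equivalent states the machine shrinks.
With 9 states:
        0   1  
>  S0   S0  S1 
   S1   S1  S2 
   S2   S3  S4 
   S3   S3  S5 
   S4   S4  S6 
   S5   S4  S7 
   S6   S6  S0 
   S7   S6  S8 
 * S8   S0  S1 
(> = start, * = accepting)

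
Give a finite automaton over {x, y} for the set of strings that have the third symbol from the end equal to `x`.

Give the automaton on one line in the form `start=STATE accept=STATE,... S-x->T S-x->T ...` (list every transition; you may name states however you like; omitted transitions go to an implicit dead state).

start=s0 accept=s7,s8,s9,s10 s0-x->s1 s0-y->s2 s1-x->s3 s1-y->s4 s2-x->s5 s2-y->s6 s3-x->s7 s3-y->s8 s4-x->s9 s4-y->s10 s5-x->s11 s5-y->s12 s6-x->s13 s6-y->s14 s7-x->s7 s7-y->s8 s8-x->s9 s8-y->s10 s9-x->s11 s9-y->s12 s10-x->s13 s10-y->s14 s11-x->s7 s11-y->s8 s12-x->s9 s12-y->s10 s13-x->s11 s13-y->s12 s14-x->s13 s14-y->s14

Because acceptance depends on a position counted from the end, the machine has to buffer the most recent 3 symbols. Make each state the string of the last up-to-3 symbols read; on input `x` shift the window left and append `x`. Accept when the buffered window has length 3 and begins with `x`.
With 15 states:
          x    y  
>  s0     s1   s2 
   s1     s3   s4 
   s2     s5   s6 
   s3     s7   s8 
   s4     s9  s10 
   s5    s11  s12 
   s6    s13  s14 
 * s7     s7   s8 
 * s8     s9  s10 
 * s9    s11  s12 
 * s10   s13  s14 
   s11    s7   s8 
   s12    s9  s10 
   s13   s11  s12 
   s14   s13  s14 
(> = start, * = accepting)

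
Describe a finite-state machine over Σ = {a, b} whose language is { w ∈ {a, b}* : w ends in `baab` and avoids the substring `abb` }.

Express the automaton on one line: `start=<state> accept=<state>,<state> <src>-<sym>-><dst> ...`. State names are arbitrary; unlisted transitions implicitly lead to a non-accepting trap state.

start=q0 accept=q8 q0-a->q1 q0-b->q2 q1-a->q1 q1-b->q3 q2-a->q4 q2-b->q2 q3-a->q4 q3-b->q5 q4-a->q6 q4-b->q3 q5-a->q7 q5-b->q5 q6-a->q1 q6-b->q8 q7-a->q9 q7-b->q5 q8-a->q4 q8-b->q5 q9-a->q10 q9-b->q11 q10-a->q10 q10-b->q5 q11-a->q7 q11-b->q5

Run two small machines in parallel and take their product. The first has 5 states tracking how much of the suffix `baab` has currently been matched; the second has 4 states tracking partial matches of the forbidden pattern `abb`. A product state is a pair (one from each), accepting exactly when both do.
A 12-state machine:
          a    b  
>  q0     q1   q2 
   q1     q1   q3 
   q2     q4   q2 
   q3     q4   q5 
   q4     q6   q3 
   q5     q7   q5 
   q6     q1   q8 
   q7     q9   q5 
 * q8     q4   q5 
   q9    q10  q11 
   q10   q10   q5 
   q11    q7   q5 
(> = start, * = accepting)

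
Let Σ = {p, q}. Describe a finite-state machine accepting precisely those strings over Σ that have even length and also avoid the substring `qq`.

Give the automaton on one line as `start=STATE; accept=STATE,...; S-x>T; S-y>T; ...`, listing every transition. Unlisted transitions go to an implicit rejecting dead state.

Build one automaton per condition and run them in lockstep. One (2 states) tracks the input length modulo 2; the other (3 states) tracks partial matches of the forbidden pattern `qq`. Each combined state is a pair, one component from each; accept when both components accept. Minimizing collapses redundant product states.
With 5 states:
        p   q  
>* s0   s1  s2 
   s1   s0  s3 
   s2   s0  s4 
 * s3   s1  s4 
   s4   s4  s4 
(> = start, * = accepting)

start=s0; accept=s0,s3; s0-p>s1; s0-q>s2; s1-p>s0; s1-q>s3; s2-p>s0; s2-q>s4; s3-p>s1; s3-q>s4; s4-p>s4; s4-q>s4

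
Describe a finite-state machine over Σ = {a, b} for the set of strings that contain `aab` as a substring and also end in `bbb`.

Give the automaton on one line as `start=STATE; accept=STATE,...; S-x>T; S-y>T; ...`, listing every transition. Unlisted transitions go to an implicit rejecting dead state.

Run two small machines in parallel and take their product. One (4 states) tracks whether and how much of `aab` has been seen; the other (4 states) tracks how much of the suffix `bbb` has currently been matched. Each combined state is a pair, one component from each; accept when both components accept.
10 states suffice.
        a   b  
>  s0   s1  s2 
   s1   s3  s2 
   s2   s1  s4 
   s3   s3  s5 
   s4   s1  s6 
   s5   s7  s8 
   s6   s1  s6 
   s7   s7  s5 
   s8   s7  s9 
 * s9   s7  s9 
(> = start, * = accepting)

start=s0; accept=s9; s0-a>s1; s0-b>s2; s1-a>s3; s1-b>s2; s2-a>s1; s2-b>s4; s3-a>s3; s3-b>s5; s4-a>s1; s4-b>s6; s5-a>s7; s5-b>s8; s6-a>s1; s6-b>s6; s7-a>s7; s7-b>s5; s8-a>s7; s8-b>s9; s9-a>s7; s9-b>s9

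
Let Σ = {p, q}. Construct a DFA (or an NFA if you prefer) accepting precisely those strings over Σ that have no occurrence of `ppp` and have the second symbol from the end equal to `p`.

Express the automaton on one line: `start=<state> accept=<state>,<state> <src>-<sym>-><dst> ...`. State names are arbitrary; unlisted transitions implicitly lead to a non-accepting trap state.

start=A accept=D,E A-p->B A-q->C B-p->D B-q->E C-p->F C-q->G D-p->H D-q->E E-p->F E-q->G F-p->D F-q->E G-p->F G-q->G H-p->H H-q->I I-p->J I-q->K J-p->H J-q->I K-p->J K-q->K

Run two small machines in parallel and take their product. One (4 states) tracks partial matches of the forbidden pattern `ppp`; the other (7 states) tracks the last 2 symbols read. Each combined state is a pair, one component from each; accept when both components accept.
An 11-state machine:
       p  q 
>  A   B  C 
   B   D  E 
   C   F  G 
 * D   H  E 
 * E   F  G 
   F   D  E 
   G   F  G 
   H   H  I 
   I   J  K 
   J   H  I 
   K   J  K 
(> = start, * = accepting)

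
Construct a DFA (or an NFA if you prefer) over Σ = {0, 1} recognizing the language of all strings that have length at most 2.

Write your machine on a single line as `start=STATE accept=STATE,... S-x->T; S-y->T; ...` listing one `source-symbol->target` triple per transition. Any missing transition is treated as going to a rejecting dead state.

start=q0; accept=q0,q1,q2; q0-0->q1; q0-1->q1; q1-0->q2; q1-1->q2; q2-0->q3; q2-1->q3; q3-0->q3; q3-1->q3

Count input length up to 3: every symbol moves from q0 toward q3, which means 'more than 2' and absorbs. Accept from {q0, q1, q2}.
4 states suffice.
        0   1  
>* q0   q1  q1 
 * q1   q2  q2 
 * q2   q3  q3 
   q3   q3  q3 
(> = start, * = accepting)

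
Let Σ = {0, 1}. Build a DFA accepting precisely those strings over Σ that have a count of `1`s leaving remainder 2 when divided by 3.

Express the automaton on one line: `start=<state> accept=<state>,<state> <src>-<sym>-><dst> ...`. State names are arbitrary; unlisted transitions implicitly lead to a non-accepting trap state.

Keep the running count of `1`s modulo 3: each `1` advances along the cycle q0 → q1 → q2 → q0 while other symbols loop. Accept at q2.
        0   1  
>  q0   q0  q1 
   q1   q1  q2 
 * q2   q2  q0 
(> = start, * = accepting)

start=q0 accept=q2 q0-0->q0 q0-1->q1 q1-0->q1 q1-1->q2 q2-0->q2 q2-1->q0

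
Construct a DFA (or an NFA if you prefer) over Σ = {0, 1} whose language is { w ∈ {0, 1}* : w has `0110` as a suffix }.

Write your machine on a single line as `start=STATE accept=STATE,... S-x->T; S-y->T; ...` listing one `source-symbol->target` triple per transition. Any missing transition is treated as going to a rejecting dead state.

Remember how much of `0110` the current input suffix matches. State q0 means no match yet; q1 means the last symbol is `0`; q2 means the last 2 symbols are `01`; q3 means the last 3 symbols are `011`; q4 means the last 4 symbols are `0110`. Only q4 accepts. On a mismatch, fall back to the longest proper suffix that is still a prefix of `0110`.
A 5-state machine:
        0   1  
>  q0   q1  q0 
   q1   q1  q2 
   q2   q1  q3 
   q3   q4  q0 
 * q4   q1  q2 
(> = start, * = accepting)

start=q0; accept=q4; q0-0->q1; q0-1->q0; q1-0->q1; q1-1->q2; q2-0->q1; q2-1->q3; q3-0->q4; q3-1->q0; q4-0->q1; q4-1->q2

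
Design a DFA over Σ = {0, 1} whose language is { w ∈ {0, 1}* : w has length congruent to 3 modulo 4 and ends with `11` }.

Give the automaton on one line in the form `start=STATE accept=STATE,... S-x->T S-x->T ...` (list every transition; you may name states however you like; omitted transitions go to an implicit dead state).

start=s0 accept=s5 s0-0->s1 s0-1->s1 s1-0->s2 s1-1->s3 s2-0->s4 s2-1->s4 s3-0->s4 s3-1->s5 s4-0->s0 s4-1->s0 s5-0->s0 s5-1->s0

Run two small machines in parallel and take their product. The first has 4 states tracking the input length modulo 4; the second has 3 states tracking how much of the suffix `11` has currently been matched. A product state is a pair (one from each), accepting exactly when both do. Minimizing collapses redundant product states.
        0   1  
>  s0   s1  s1 
   s1   s2  s3 
   s2   s4  s4 
   s3   s4  s5 
   s4   s0  s0 
 * s5   s0  s0 
(> = start, * = accepting)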